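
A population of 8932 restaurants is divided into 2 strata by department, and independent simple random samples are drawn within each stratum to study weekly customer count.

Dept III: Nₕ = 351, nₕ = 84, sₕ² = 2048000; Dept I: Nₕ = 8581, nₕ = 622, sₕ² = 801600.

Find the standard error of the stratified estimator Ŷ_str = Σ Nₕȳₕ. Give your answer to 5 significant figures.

300500

Var(Ŷ_str) = Σₕ Nₕ²(1 − fₕ)sₕ²/nₕ.
Dept III: 351²·(1 − 84/351)·2048000/84 = 2.2849097 × 10^9.
Dept I: 8581²·(1 − 622/8581)·801600/622 = 8.8016426 × 10^10.
Sum = 9.0301336 × 10^10.
SE = √(9.0301336 × 10^10) = 300500.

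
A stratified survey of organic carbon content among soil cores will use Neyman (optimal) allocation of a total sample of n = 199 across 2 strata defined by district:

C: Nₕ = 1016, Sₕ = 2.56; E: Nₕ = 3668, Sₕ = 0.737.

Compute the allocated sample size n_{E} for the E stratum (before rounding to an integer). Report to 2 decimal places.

Neyman allocation: nₕ = n·NₕSₕ / Σⱼ NⱼSⱼ.
Σ NⱼSⱼ = 1016·2.56 + 3668·0.737 = 5304.276.
n_{E} = 199·3668·0.737 / 5304.276 = 101.42.

101.42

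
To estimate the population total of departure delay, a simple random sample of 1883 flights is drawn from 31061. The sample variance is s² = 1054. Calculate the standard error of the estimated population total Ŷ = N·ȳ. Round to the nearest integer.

Var(Ŷ) = N²·Var(ȳ) = N²·(1 − n/N)·s²/n.
f = 1883/31061 = 0.06062265; Var(ȳ) = 0.93937735·1054/1883 = 0.52581186.
Var(Ŷ) = 31061² · 0.52581186 = 5.0729577 × 10^8.
SE(Ŷ) = √(5.0729577 × 10^8) = 22523.

22523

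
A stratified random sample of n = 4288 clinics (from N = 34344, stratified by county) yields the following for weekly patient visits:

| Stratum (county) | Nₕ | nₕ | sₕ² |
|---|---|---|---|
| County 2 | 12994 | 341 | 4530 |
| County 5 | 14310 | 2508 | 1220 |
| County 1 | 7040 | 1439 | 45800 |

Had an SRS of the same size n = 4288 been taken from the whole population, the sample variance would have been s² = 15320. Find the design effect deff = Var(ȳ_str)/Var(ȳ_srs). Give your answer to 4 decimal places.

Var(ȳ_str) = Σ Wₕ²(1−fₕ)sₕ²/nₕ with Wₕ = Nₕ/34344:
  County 2: (12994/34344)²·(1−341/12994)·4530/341 = 1.8517333
  County 5: (14310/34344)²·(1−2508/14310)·1220/2508 = 0.069650749
  County 1: (7040/34344)²·(1−1439/7040)·45800/1439 = 1.0639989
  → Var(ȳ_str) = 2.9853829.
Var(ȳ_srs) = (1 − 4288/34344)·15320/4288 = 3.1266862.
deff = 2.9853829 / 3.1266862 = 0.9548.

0.9548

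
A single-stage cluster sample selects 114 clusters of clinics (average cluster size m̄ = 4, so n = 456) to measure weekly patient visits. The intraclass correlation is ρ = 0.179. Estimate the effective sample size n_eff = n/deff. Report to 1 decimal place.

296.7

deff = 1 + (4 − 1)·0.179 = 1 + 0.537 = 1.537.
n_eff = 456 / 1.537 = 296.7.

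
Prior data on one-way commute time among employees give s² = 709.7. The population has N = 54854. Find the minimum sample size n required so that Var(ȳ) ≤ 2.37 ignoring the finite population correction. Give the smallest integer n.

Without fpc, n₀ = s²/D = 709.7/2.37 = 299.4515.
Rounding up, n = 300.

300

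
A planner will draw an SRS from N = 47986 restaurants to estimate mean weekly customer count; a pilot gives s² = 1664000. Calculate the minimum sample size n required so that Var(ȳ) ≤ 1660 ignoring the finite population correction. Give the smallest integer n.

Without fpc, n₀ = s²/D = 1664000/1660 = 1002.4096.
Rounding up, n = 1003.

1003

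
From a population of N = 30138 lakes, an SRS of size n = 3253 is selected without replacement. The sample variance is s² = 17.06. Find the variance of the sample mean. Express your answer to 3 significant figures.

Under SRS without replacement, Var(ȳ) = (1 − f)·s²/n with f = n/N = 3253/30138 = 0.10793682.
Var(ȳ) = (1 − 0.10793682)·17.06/3253 = 0.89206318·0.0052443898 = 0.004678327.

0.00468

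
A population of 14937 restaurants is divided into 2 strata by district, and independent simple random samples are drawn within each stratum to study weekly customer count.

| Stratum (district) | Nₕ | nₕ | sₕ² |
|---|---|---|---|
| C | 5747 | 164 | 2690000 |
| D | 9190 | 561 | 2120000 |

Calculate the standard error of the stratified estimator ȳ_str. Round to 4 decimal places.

Var(ȳ_str) = Σₕ Wₕ²(1 − fₕ)sₕ²/nₕ with Wₕ = Nₕ/N, N = 14937.
C: Wₕ = 0.38474928; term = 0.38474928²·(1 − 0.02853663)·2690000/164 = 2358.7966.
D: Wₕ = 0.61525072; term = 0.61525072²·(1 − 0.06104461)·2120000/561 = 1343.1429.
Sum = 3701.9395.
SE = √(3701.9395) = 60.8436.

60.8436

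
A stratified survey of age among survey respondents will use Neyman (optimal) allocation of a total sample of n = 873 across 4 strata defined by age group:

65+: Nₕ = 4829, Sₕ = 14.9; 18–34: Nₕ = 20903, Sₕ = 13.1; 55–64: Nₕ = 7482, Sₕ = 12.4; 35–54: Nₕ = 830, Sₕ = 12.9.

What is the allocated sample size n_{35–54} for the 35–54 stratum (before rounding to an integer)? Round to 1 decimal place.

20.8

Neyman allocation: nₕ = n·NₕSₕ / Σⱼ NⱼSⱼ.
Σ NⱼSⱼ = 4829·14.9 + 20903·13.1 + 7482·12.4 + 830·12.9 = 449265.2.
n_{35–54} = 873·830·12.9 / 449265.2 = 20.8.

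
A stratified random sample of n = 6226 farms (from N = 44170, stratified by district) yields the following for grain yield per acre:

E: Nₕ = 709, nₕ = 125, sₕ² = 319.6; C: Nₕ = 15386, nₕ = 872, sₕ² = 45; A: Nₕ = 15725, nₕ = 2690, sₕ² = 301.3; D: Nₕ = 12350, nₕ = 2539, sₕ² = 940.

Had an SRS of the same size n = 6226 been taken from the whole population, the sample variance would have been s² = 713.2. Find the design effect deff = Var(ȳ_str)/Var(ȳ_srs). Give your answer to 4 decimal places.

0.4188

Var(ȳ_str) = Σ Wₕ²(1−fₕ)sₕ²/nₕ with Wₕ = Nₕ/44170:
  E: (709/44170)²·(1−125/709)·319.6/125 = 5.4262655 × 10^-4
  C: (15386/44170)²·(1−872/15386)·45/872 = 0.0059068246
  A: (15725/44170)²·(1−2690/15725)·301.3/2690 = 0.011767758
  D: (12350/44170)²·(1−2539/12350)·940/2539 = 0.022992733
  → Var(ȳ_str) = 0.041209942.
Var(ȳ_srs) = (1 − 6226/44170)·713.2/6226 = 0.098405173.
deff = 0.041209942 / 0.098405173 = 0.4188.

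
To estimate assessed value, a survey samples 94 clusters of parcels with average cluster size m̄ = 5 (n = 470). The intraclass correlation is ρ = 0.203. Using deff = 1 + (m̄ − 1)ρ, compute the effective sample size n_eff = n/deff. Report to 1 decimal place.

259.4

deff = 1 + (5 − 1)·0.203 = 1 + 0.812 = 1.812.
n_eff = 470 / 1.812 = 259.4.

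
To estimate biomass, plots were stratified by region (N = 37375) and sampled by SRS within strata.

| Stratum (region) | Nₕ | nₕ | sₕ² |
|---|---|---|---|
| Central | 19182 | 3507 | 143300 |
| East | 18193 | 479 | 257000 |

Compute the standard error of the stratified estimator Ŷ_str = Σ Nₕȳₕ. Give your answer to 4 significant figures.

430300

Var(Ŷ_str) = Σₕ Nₕ²(1 − fₕ)sₕ²/nₕ.
Central: 19182²·(1 − 3507/19182)·143300/3507 = 1.2286038 × 10^10.
East: 18193²·(1 − 479/18193)·257000/479 = 1.7290939 × 10^11.
Sum = 1.8519543 × 10^11.
SE = √(1.8519543 × 10^11) = 430300.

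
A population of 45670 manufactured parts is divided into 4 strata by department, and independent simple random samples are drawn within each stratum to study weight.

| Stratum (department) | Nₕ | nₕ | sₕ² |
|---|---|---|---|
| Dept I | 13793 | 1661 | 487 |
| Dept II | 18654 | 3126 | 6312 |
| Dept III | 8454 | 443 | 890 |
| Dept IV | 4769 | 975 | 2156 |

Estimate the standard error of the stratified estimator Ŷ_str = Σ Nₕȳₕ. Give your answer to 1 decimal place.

28460.7

Var(Ŷ_str) = Σₕ Nₕ²(1 − fₕ)sₕ²/nₕ.
Dept I: 13793²·(1 − 1661/13793)·487/1661 = 4.906259 × 10^7.
Dept II: 18654²·(1 − 3126/18654)·6312/3126 = 5.848783 × 10^8.
Dept III: 8454²·(1 − 443/8454)·890/443 = 1.360615 × 10^8.
Dept IV: 4769²·(1 − 975/4769)·2156/975 = 4.0010022 × 10^7.
Sum = 8.1001241 × 10^8.
SE = √(8.1001241 × 10^8) = 28460.7.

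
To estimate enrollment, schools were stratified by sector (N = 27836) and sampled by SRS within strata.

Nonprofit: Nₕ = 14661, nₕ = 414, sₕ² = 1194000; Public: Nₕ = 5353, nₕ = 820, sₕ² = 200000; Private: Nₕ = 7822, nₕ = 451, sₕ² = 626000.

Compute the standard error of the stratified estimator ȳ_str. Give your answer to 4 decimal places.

29.8057

Var(ȳ_str) = Σₕ Wₕ²(1 − fₕ)sₕ²/nₕ with Wₕ = Nₕ/N, N = 27836.
Nonprofit: Wₕ = 0.52669205; term = 0.52669205²·(1 − 0.02823818)·1194000/414 = 777.45874.
Public: Wₕ = 0.19230493; term = 0.19230493²·(1 − 0.15318513)·200000/820 = 7.6381019.
Private: Wₕ = 0.28100302; term = 0.28100302²·(1 − 0.05765789)·626000/451 = 103.28288.
Sum = 888.37972.
SE = √(888.37972) = 29.8057.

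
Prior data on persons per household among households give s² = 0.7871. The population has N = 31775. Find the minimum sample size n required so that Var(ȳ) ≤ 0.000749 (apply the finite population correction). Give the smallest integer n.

Without fpc, n₀ = s²/D = 0.7871/0.000749 = 1050.8678.
With fpc, (1 − n/N)·s²/n ≤ D requires n ≥ n₀/(1 + n₀/N) = 1050.8678/(1 + 1050.8678/31775) = 1017.2259.
Rounding up, n = 1018.

1018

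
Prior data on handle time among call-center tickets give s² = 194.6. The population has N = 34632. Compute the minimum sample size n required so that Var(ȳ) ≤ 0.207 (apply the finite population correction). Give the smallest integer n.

916

Without fpc, n₀ = s²/D = 194.6/0.207 = 940.0966.
With fpc, (1 − n/N)·s²/n ≤ D requires n ≥ n₀/(1 + n₀/N) = 940.0966/(1 + 940.0966/34632) = 915.2518.
Rounding up, n = 916.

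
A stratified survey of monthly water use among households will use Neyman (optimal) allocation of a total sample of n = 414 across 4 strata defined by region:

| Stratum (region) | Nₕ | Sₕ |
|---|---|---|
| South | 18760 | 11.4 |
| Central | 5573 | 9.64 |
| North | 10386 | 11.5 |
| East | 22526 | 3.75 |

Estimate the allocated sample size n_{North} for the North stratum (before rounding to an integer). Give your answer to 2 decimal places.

Neyman allocation: nₕ = n·NₕSₕ / Σⱼ NⱼSⱼ.
Σ NⱼSⱼ = 18760·11.4 + 5573·9.64 + 10386·11.5 + 22526·3.75 = 471499.22.
n_{North} = 414·10386·11.5 / 471499.22 = 104.87.

104.87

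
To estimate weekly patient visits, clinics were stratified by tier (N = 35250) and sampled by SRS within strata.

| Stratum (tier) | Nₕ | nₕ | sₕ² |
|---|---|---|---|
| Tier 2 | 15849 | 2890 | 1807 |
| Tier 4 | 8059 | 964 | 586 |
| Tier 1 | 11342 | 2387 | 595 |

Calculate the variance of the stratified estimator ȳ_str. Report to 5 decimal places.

0.15170

Var(ȳ_str) = Σₕ Wₕ²(1 − fₕ)sₕ²/nₕ with Wₕ = Nₕ/N, N = 35250.
Tier 2: Wₕ = 0.44961702; term = 0.44961702²·(1 − 0.18234589)·1807/2890 = 0.10335118.
Tier 4: Wₕ = 0.22862411; term = 0.22862411²·(1 − 0.11961782)·586/964 = 0.027972797.
Tier 1: Wₕ = 0.32175887; term = 0.32175887²·(1 − 0.21045671)·595/2387 = 0.020375184.
Sum = 0.15169916.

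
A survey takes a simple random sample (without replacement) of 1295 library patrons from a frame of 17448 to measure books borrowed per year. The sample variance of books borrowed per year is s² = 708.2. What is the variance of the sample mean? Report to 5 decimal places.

0.50628

Under SRS without replacement, Var(ȳ) = (1 − f)·s²/n with f = n/N = 1295/17448 = 0.07422054.
Var(ȳ) = (1 − 0.07422054)·708.2/1295 = 0.92577946·0.54687259 = 0.50628341.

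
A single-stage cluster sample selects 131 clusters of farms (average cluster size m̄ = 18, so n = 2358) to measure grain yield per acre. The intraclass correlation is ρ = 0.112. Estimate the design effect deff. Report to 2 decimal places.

2.90

deff = 1 + (18 − 1)·0.112 = 1 + 1.904 = 2.904.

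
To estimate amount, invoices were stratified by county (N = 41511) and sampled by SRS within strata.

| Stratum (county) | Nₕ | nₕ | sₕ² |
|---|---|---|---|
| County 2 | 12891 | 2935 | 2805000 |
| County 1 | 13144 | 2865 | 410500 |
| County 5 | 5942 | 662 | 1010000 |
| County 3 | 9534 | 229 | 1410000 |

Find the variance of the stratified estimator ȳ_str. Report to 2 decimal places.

427.19

Var(ȳ_str) = Σₕ Wₕ²(1 − fₕ)sₕ²/nₕ with Wₕ = Nₕ/N, N = 41511.
County 2: Wₕ = 0.31054419; term = 0.31054419²·(1 − 0.22767823)·2805000/2935 = 71.181947.
County 1: Wₕ = 0.31663896; term = 0.31663896²·(1 − 0.21797018)·410500/2865 = 11.234159.
County 5: Wₕ = 0.14314278; term = 0.14314278²·(1 − 0.11141030)·1010000/662 = 27.778166.
County 3: Wₕ = 0.22967406; term = 0.22967406²·(1 − 0.02401930)·1410000/229 = 316.99234.
Sum = 427.18661.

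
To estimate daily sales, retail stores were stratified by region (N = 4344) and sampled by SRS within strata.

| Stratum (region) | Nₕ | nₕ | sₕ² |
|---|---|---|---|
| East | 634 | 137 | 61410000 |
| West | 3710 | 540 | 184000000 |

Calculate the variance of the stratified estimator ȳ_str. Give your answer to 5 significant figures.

219850

Var(ȳ_str) = Σₕ Wₕ²(1 − fₕ)sₕ²/nₕ with Wₕ = Nₕ/N, N = 4344.
East: Wₕ = 0.14594843; term = 0.14594843²·(1 − 0.21608833)·61410000/137 = 7484.8749.
West: Wₕ = 0.85405157; term = 0.85405157²·(1 − 0.14555256)·184000000/540 = 212362.39.
Sum = 219847.26.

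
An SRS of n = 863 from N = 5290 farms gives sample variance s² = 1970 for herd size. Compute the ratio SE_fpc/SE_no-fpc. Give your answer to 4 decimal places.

f = n/N = 863/5290 = 0.16313800.
SE_no-fpc = √(s²/n) = 1.5108721; SE_fpc = √((1−f)s²/n) = 1.3821483.
Ratio = √(1−f) = 0.91480162.

0.9148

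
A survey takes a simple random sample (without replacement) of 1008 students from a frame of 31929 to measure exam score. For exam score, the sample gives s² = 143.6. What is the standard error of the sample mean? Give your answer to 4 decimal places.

Under SRS without replacement, Var(ȳ) = (1 − f)·s²/n with f = n/N = 1008/31929 = 0.03157005.
Var(ȳ) = (1 − 0.03157005)·143.6/1008 = 0.96842995·0.14246032 = 0.13796284.
SE(ȳ) = √(0.13796284) = 0.3714.

0.3714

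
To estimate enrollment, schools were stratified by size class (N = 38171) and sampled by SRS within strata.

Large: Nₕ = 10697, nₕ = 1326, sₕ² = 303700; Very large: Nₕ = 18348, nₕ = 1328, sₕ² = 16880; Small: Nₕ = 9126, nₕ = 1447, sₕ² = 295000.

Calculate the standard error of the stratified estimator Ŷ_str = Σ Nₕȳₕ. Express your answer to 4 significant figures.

Var(Ŷ_str) = Σₕ Nₕ²(1 − fₕ)sₕ²/nₕ.
Large: 10697²·(1 − 1326/10697)·303700/1326 = 2.2958801 × 10^10.
Very large: 18348²·(1 − 1328/18348)·16880/1328 = 3.9693798 × 10^9.
Small: 9126²·(1 − 1447/9126)·295000/1447 = 1.428692 × 10^10.
Sum = 4.1215101 × 10^10.
SE = √(4.1215101 × 10^10) = 203000.

203000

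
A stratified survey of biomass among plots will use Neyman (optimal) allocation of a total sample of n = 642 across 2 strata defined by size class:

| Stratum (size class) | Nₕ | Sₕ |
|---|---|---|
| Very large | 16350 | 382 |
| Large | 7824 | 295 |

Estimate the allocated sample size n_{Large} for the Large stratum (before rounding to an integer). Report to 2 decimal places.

173.23

Neyman allocation: nₕ = n·NₕSₕ / Σⱼ NⱼSⱼ.
Σ NⱼSⱼ = 16350·382 + 7824·295 = 8.55378 × 10^6.
n_{Large} = 642·7824·295 / (8.55378 × 10^6) = 173.23.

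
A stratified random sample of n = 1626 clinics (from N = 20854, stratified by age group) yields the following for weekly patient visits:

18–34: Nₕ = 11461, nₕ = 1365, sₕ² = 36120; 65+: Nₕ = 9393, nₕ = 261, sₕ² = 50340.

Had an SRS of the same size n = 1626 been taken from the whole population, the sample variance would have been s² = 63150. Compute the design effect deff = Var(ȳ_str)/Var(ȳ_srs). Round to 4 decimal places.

1.2590

Var(ȳ_str) = Σ Wₕ²(1−fₕ)sₕ²/nₕ with Wₕ = Nₕ/20854:
  18–34: (11461/20854)²·(1−1365/11461)·36120/1365 = 7.0405762
  65+: (9393/20854)²·(1−261/9393)·50340/261 = 38.042074
  → Var(ȳ_str) = 45.08265.
Var(ȳ_srs) = (1 − 1626/20854)·63150/1626 = 35.809442.
deff = 45.08265 / 35.809442 = 1.2590.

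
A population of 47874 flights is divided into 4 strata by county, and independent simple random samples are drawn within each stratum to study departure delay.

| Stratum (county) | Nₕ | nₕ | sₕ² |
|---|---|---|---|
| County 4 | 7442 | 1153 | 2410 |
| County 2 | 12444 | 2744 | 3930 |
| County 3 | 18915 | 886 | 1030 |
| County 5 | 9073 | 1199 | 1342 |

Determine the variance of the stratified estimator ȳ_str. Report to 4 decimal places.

Var(ȳ_str) = Σₕ Wₕ²(1 − fₕ)sₕ²/nₕ with Wₕ = Nₕ/N, N = 47874.
County 4: Wₕ = 0.15544972; term = 0.15544972²·(1 − 0.15493147)·2410/1153 = 0.042683455.
County 2: Wₕ = 0.25993232; term = 0.25993232²·(1 − 0.22050788)·3930/2744 = 0.075429417.
County 3: Wₕ = 0.39509964; term = 0.39509964²·(1 − 0.04684113)·1030/886 = 0.17297449.
County 5: Wₕ = 0.18951832; term = 0.18951832²·(1 − 0.13215034)·1342/1199 = 0.034888333.
Sum = 0.3259757.

0.3260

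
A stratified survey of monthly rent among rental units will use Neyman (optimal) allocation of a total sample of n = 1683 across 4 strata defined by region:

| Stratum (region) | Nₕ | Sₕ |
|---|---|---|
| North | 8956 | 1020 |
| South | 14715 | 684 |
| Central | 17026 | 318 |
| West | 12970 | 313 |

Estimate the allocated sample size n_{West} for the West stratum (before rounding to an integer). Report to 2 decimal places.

238.28

Neyman allocation: nₕ = n·NₕSₕ / Σⱼ NⱼSⱼ.
Σ NⱼSⱼ = 8956·1020 + 14715·684 + 17026·318 + 12970·313 = 2.8674058 × 10^7.
n_{West} = 1683·12970·313 / (2.8674058 × 10^7) = 238.28.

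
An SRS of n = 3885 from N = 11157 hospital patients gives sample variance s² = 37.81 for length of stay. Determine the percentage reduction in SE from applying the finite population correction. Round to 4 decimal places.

f = n/N = 3885/11157 = 0.34821188.
SE_no-fpc = √(s²/n) = 0.098652439; SE_fpc = √((1−f)s²/n) = 0.079645464.
Ratio = √(1−f) = 0.80733396. Reduction = 100·(1 − 0.80733396) = 19.2666%.

19.2666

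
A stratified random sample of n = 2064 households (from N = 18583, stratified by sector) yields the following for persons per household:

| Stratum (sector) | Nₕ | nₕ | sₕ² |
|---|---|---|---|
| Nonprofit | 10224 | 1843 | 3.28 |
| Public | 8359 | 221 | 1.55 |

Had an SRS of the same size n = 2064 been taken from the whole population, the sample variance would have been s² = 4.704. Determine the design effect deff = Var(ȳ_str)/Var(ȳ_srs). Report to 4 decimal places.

0.8999

Var(ȳ_str) = Σ Wₕ²(1−fₕ)sₕ²/nₕ with Wₕ = Nₕ/18583:
  Nonprofit: (10224/18583)²·(1−1843/10224)·3.28/1843 = 4.4160455 × 10^-4
  Public: (8359/18583)²·(1−221/8359)·1.55/221 = 0.0013815919
  → Var(ȳ_str) = 0.0018231965.
Var(ȳ_srs) = (1 − 2064/18583)·4.704/2064 = 0.0020259352.
deff = 0.0018231965 / 0.0020259352 = 0.8999.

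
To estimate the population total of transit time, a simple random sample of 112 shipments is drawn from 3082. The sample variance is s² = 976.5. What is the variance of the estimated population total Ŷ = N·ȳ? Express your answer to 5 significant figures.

7.9807 × 10^7

Var(Ŷ) = N²·Var(ȳ) = N²·(1 − n/N)·s²/n.
f = 112/3082 = 0.03634004; Var(ȳ) = 0.96365996·976.5/112 = 8.4019103.
Var(Ŷ) = 3082² · 8.4019103 = 7.9807427 × 10^7.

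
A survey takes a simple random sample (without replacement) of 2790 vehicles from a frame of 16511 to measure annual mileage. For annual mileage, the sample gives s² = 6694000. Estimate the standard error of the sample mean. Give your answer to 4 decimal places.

Under SRS without replacement, Var(ȳ) = (1 − f)·s²/n with f = n/N = 2790/16511 = 0.16897826.
Var(ȳ) = (1 − 0.16897826)·6694000/2790 = 0.83102174·2399.2832 = 1993.8565.
SE(ȳ) = √(1993.8565) = 44.6526.

44.6526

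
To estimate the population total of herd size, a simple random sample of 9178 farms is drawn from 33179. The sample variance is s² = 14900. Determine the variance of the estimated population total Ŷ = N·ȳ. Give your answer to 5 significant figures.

Var(Ŷ) = N²·Var(ȳ) = N²·(1 − n/N)·s²/n.
f = 9178/33179 = 0.27662075; Var(ȳ) = 0.72337925·14900/9178 = 1.1743681.
Var(Ŷ) = 33179² · 1.1743681 = 1.2927985 × 10^9.

1.2928 × 10^9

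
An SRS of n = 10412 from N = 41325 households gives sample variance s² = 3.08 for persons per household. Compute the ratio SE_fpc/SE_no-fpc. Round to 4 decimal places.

0.8649

f = n/N = 10412/41325 = 0.25195402.
SE_no-fpc = √(s²/n) = 0.017199201; SE_fpc = √((1−f)s²/n) = 0.014875529.
Ratio = √(1−f) = 0.86489651.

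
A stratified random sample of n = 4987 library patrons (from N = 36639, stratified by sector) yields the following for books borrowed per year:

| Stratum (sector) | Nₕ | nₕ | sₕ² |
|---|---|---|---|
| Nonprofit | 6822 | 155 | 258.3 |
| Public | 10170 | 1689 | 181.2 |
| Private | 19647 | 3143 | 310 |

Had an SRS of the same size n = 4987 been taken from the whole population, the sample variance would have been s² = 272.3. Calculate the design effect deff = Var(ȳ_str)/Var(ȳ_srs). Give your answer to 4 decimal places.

Var(ȳ_str) = Σ Wₕ²(1−fₕ)sₕ²/nₕ with Wₕ = Nₕ/36639:
  Nonprofit: (6822/36639)²·(1−155/6822)·258.3/155 = 0.056460882
  Public: (10170/36639)²·(1−1689/10170)·181.2/1689 = 0.0068930168
  Private: (19647/36639)²·(1−3143/19647)·310/3143 = 0.023824048
  → Var(ȳ_str) = 0.087177947.
Var(ȳ_srs) = (1 − 4987/36639)·272.3/4987 = 0.047169994.
deff = 0.087177947 / 0.047169994 = 1.8482.

1.8482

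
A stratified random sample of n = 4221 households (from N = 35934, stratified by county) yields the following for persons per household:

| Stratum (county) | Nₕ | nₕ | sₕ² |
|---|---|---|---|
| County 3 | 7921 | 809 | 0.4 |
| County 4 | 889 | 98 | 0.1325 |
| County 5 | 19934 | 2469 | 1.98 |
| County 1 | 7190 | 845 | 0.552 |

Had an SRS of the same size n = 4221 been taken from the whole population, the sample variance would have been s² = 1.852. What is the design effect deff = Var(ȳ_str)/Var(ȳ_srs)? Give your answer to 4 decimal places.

0.6756

Var(ȳ_str) = Σ Wₕ²(1−fₕ)sₕ²/nₕ with Wₕ = Nₕ/35934:
  County 3: (7921/35934)²·(1−809/7921)·0.4/809 = 2.1571091 × 10^-5
  County 4: (889/35934)²·(1−98/889)·0.1325/98 = 7.3630359 × 10^-7
  County 5: (19934/35934)²·(1−2469/19934)·1.98/2469 = 2.1622008 × 10^-4
  County 1: (7190/35934)²·(1−845/7190)·0.552/845 = 2.3079785 × 10^-5
  → Var(ȳ_str) = 2.6160726 × 10^-4.
Var(ȳ_srs) = (1 − 4221/35934)·1.852/4221 = 3.8721966 × 10^-4.
deff = (2.6160726 × 10^-4) / (3.8721966 × 10^-4) = 0.6756.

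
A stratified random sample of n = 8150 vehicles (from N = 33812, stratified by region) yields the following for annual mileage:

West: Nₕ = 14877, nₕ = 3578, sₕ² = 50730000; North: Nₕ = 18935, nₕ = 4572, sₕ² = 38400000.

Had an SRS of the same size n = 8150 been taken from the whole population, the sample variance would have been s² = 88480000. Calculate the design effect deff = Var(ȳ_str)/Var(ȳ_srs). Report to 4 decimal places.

Var(ȳ_str) = Σ Wₕ²(1−fₕ)sₕ²/nₕ with Wₕ = Nₕ/33812:
  West: (14877/33812)²·(1−3578/14877)·50730000/3578 = 2084.6741
  North: (18935/33812)²·(1−4572/18935)·38400000/4572 = 1997.992
  → Var(ȳ_str) = 4082.6661.
Var(ȳ_srs) = (1 − 8150/33812)·88480000/8150 = 8239.6193.
deff = 4082.6661 / 8239.6193 = 0.4955.

0.4955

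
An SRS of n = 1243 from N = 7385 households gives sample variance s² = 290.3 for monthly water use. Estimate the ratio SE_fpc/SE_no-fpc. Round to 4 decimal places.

f = n/N = 1243/7385 = 0.16831415.
SE_no-fpc = √(s²/n) = 0.48326791; SE_fpc = √((1−f)s²/n) = 0.44072492.
Ratio = √(1−f) = 0.91196812.

0.9120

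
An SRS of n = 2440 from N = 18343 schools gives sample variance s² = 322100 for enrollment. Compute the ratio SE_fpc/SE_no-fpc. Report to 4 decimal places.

0.9311

f = n/N = 2440/18343 = 0.13302077.
SE_no-fpc = √(s²/n) = 11.489482; SE_fpc = √((1−f)s²/n) = 10.698054.
Ratio = √(1−f) = 0.93111719.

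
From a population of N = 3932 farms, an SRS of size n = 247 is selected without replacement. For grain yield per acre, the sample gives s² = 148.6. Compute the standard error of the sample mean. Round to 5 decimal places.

Under SRS without replacement, Var(ȳ) = (1 − f)·s²/n with f = n/N = 247/3932 = 0.06281790.
Var(ȳ) = (1 − 0.06281790)·148.6/247 = 0.93718210·0.60161943 = 0.56382696.
SE(ȳ) = √(0.56382696) = 0.75088.

0.75088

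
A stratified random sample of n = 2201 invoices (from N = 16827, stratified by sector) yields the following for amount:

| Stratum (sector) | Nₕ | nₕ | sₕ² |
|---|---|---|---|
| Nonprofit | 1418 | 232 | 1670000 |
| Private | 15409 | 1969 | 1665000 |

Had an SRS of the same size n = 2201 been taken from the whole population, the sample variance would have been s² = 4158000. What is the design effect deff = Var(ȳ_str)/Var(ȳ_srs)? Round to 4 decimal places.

Var(ȳ_str) = Σ Wₕ²(1−fₕ)sₕ²/nₕ with Wₕ = Nₕ/16827:
  Nonprofit: (1418/16827)²·(1−232/1418)·1670000/232 = 42.753928
  Private: (15409/16827)²·(1−1969/15409)·1665000/1969 = 618.48455
  → Var(ȳ_str) = 661.23848.
Var(ȳ_srs) = (1 − 2201/16827)·4158000/2201 = 1642.0384.
deff = 661.23848 / 1642.0384 = 0.4027.

0.4027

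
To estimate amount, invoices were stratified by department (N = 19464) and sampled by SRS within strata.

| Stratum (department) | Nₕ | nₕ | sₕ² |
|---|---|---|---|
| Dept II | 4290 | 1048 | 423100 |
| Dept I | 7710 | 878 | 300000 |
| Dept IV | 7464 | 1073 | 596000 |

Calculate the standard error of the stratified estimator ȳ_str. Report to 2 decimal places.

Var(ȳ_str) = Σₕ Wₕ²(1 − fₕ)sₕ²/nₕ with Wₕ = Nₕ/N, N = 19464.
Dept II: Wₕ = 0.22040691; term = 0.22040691²·(1 − 0.24428904)·423100/1048 = 14.821353.
Dept I: Wₕ = 0.39611591; term = 0.39611591²·(1 − 0.11387808)·300000/878 = 47.507785.
Dept IV: Wₕ = 0.38347719; term = 0.38347719²·(1 − 0.14375670)·596000/1073 = 69.939544.
Sum = 132.26868.
SE = √(132.26868) = 11.50.

11.50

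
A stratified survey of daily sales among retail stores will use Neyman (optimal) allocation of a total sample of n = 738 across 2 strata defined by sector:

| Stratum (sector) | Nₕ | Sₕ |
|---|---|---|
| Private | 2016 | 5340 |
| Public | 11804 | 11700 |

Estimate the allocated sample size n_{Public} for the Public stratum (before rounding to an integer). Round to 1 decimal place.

Neyman allocation: nₕ = n·NₕSₕ / Σⱼ NⱼSⱼ.
Σ NⱼSⱼ = 2016·5340 + 11804·11700 = 1.4887224 × 10^8.
n_{Public} = 738·11804·11700 / (1.4887224 × 10^8) = 684.6.

684.6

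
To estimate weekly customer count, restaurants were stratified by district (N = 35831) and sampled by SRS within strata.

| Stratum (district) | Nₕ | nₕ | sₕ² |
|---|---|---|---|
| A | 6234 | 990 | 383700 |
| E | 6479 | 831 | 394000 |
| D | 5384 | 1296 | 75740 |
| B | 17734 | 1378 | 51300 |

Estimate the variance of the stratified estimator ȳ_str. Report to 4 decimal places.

Var(ȳ_str) = Σₕ Wₕ²(1 − fₕ)sₕ²/nₕ with Wₕ = Nₕ/N, N = 35831.
A: Wₕ = 0.17398342; term = 0.17398342²·(1 − 0.15880654)·383700/990 = 9.8688882.
E: Wₕ = 0.18082108; term = 0.18082108²·(1 − 0.12826053)·394000/831 = 13.513878.
D: Wₕ = 0.15026095; term = 0.15026095²·(1 − 0.24071322)·75740/1296 = 1.0018862.
B: Wₕ = 0.49493455; term = 0.49493455²·(1 − 0.07770385)·51300/1378 = 8.4107378.
Sum = 32.79539.

32.7954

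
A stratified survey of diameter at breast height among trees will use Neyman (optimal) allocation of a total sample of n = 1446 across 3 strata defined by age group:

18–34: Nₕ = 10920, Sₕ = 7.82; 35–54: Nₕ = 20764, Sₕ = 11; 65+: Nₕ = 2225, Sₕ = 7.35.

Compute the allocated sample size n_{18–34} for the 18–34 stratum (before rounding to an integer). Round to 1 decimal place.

374.0

Neyman allocation: nₕ = n·NₕSₕ / Σⱼ NⱼSⱼ.
Σ NⱼSⱼ = 10920·7.82 + 20764·11 + 2225·7.35 = 330152.15.
n_{18–34} = 1446·10920·7.82 / 330152.15 = 374.0.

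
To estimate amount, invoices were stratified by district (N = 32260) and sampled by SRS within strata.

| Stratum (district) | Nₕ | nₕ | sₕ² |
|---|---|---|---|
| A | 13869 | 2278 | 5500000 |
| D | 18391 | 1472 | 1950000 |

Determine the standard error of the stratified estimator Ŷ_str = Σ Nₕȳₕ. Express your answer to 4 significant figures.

894600

Var(Ŷ_str) = Σₕ Nₕ²(1 − fₕ)sₕ²/nₕ.
A: 13869²·(1 − 2278/13869)·5500000/2278 = 3.8812804 × 10^11.
D: 18391²·(1 − 1472/18391)·1950000/1472 = 4.1219891 × 10^11.
Sum = 8.0032695 × 10^11.
SE = √(8.0032695 × 10^11) = 894600.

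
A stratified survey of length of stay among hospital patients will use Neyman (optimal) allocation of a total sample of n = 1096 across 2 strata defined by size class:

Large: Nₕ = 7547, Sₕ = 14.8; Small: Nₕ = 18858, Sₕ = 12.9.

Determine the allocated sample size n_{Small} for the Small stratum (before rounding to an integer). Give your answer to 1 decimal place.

751.1

Neyman allocation: nₕ = n·NₕSₕ / Σⱼ NⱼSⱼ.
Σ NⱼSⱼ = 7547·14.8 + 18858·12.9 = 354963.8.
n_{Small} = 1096·18858·12.9 / 354963.8 = 751.1.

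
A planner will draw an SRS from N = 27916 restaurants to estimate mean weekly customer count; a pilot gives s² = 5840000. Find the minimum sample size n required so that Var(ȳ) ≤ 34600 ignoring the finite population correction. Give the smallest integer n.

169

Without fpc, n₀ = s²/D = 5840000/34600 = 168.7861.
Rounding up, n = 169.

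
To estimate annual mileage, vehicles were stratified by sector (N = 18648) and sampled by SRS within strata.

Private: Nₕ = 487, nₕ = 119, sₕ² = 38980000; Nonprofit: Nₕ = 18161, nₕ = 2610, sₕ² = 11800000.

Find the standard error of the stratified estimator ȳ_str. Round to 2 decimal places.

Var(ȳ_str) = Σₕ Wₕ²(1 − fₕ)sₕ²/nₕ with Wₕ = Nₕ/N, N = 18648.
Private: Wₕ = 0.02611540; term = 0.02611540²·(1 − 0.24435318)·38980000/119 = 168.81348.
Nonprofit: Wₕ = 0.97388460; term = 0.97388460²·(1 − 0.14371455)·11800000/2610 = 3671.7665.
Sum = 3840.58.
SE = √(3840.58) = 61.97.

61.97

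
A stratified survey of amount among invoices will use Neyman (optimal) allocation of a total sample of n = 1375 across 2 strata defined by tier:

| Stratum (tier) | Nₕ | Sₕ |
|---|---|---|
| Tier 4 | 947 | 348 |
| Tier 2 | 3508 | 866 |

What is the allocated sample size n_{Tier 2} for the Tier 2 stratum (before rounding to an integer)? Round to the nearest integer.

Neyman allocation: nₕ = n·NₕSₕ / Σⱼ NⱼSⱼ.
Σ NⱼSⱼ = 947·348 + 3508·866 = 3.367484 × 10^6.
n_{Tier 2} = 1375·3508·866 / (3.367484 × 10^6) = 1240.

1240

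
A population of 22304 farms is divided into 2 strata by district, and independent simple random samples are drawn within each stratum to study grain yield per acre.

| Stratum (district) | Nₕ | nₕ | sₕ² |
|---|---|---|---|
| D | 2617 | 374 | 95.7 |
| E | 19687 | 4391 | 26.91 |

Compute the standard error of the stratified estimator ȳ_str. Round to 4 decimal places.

0.0820

Var(ȳ_str) = Σₕ Wₕ²(1 − fₕ)sₕ²/nₕ with Wₕ = Nₕ/N, N = 22304.
D: Wₕ = 0.11733321; term = 0.11733321²·(1 − 0.14291173)·95.7/374 = 0.0030193108.
E: Wₕ = 0.88266679; term = 0.88266679²·(1 − 0.22304059)·26.91/4391 = 0.0037097288.
Sum = 0.0067290396.
SE = √(0.0067290396) = 0.0820.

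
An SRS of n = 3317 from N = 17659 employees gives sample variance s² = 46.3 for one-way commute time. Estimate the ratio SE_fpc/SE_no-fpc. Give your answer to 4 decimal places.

0.9012

f = n/N = 3317/17659 = 0.18783623.
SE_no-fpc = √(s²/n) = 0.11814566; SE_fpc = √((1−f)s²/n) = 0.10647302.
Ratio = √(1−f) = 0.90120129.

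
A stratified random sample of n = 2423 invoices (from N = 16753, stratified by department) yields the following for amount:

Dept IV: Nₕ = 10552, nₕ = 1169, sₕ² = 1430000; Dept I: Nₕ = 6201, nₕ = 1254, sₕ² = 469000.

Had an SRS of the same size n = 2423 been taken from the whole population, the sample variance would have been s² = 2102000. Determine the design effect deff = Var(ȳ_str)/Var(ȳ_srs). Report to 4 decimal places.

Var(ȳ_str) = Σ Wₕ²(1−fₕ)sₕ²/nₕ with Wₕ = Nₕ/16753:
  Dept IV: (10552/16753)²·(1−1169/10552)·1430000/1169 = 431.53184
  Dept I: (6201/16753)²·(1−1254/6201)·469000/1254 = 40.878389
  → Var(ȳ_str) = 472.41023.
Var(ȳ_srs) = (1 − 2423/16753)·2102000/2423 = 742.04954.
deff = 472.41023 / 742.04954 = 0.6366.

0.6366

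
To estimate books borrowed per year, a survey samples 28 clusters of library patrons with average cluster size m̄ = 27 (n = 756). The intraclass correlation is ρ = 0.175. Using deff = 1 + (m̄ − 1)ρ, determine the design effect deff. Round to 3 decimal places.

deff = 1 + (27 − 1)·0.175 = 1 + 4.55 = 5.55.

5.550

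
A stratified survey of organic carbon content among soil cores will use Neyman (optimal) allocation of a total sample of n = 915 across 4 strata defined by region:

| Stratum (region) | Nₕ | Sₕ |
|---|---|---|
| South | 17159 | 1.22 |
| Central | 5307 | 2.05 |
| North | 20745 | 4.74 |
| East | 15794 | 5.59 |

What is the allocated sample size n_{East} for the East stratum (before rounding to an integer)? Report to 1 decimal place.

Neyman allocation: nₕ = n·NₕSₕ / Σⱼ NⱼSⱼ.
Σ NⱼSⱼ = 17159·1.22 + 5307·2.05 + 20745·4.74 + 15794·5.59 = 218433.09.
n_{East} = 915·15794·5.59 / 218433.09 = 369.8.

369.8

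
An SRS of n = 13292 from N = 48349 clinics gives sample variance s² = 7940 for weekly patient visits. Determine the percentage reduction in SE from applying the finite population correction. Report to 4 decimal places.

14.8482

f = n/N = 13292/48349 = 0.27491779.
SE_no-fpc = √(s²/n) = 0.77288537; SE_fpc = √((1−f)s²/n) = 0.65812549.
Ratio = √(1−f) = 0.85151760. Reduction = 100·(1 − 0.85151760) = 14.8482%.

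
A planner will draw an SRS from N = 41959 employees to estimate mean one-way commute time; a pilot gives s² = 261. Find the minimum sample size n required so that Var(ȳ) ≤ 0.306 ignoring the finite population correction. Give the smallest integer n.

Without fpc, n₀ = s²/D = 261/0.306 = 852.9412.
Rounding up, n = 853.

853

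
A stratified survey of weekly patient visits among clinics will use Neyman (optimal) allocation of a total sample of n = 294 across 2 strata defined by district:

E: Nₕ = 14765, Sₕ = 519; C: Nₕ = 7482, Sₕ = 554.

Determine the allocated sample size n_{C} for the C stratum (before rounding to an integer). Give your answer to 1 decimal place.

Neyman allocation: nₕ = n·NₕSₕ / Σⱼ NⱼSⱼ.
Σ NⱼSⱼ = 14765·519 + 7482·554 = 1.1808063 × 10^7.
n_{C} = 294·7482·554 / (1.1808063 × 10^7) = 103.2.

103.2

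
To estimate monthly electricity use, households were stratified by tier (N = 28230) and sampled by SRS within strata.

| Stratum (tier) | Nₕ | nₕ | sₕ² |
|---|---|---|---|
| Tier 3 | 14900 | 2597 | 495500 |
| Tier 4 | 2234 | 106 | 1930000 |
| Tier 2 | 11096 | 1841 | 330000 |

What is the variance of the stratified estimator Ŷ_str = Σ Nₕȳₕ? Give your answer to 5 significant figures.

1.3994 × 10^11

Var(Ŷ_str) = Σₕ Nₕ²(1 − fₕ)sₕ²/nₕ.
Tier 3: 14900²·(1 − 2597/14900)·495500/2597 = 3.4975908 × 10^10.
Tier 4: 2234²·(1 − 106/2234)·1930000/106 = 8.6557805 × 10^10.
Tier 2: 11096²·(1 − 1841/11096)·330000/1841 = 1.8407848 × 10^10.
Sum = 1.3994156 × 10^11.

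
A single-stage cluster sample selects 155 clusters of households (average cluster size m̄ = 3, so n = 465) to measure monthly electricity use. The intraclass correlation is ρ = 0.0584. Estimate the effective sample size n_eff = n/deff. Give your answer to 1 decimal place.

416.4

deff = 1 + (3 − 1)·0.0584 = 1 + 0.1168 = 1.1168.
n_eff = 465 / 1.1168 = 416.4.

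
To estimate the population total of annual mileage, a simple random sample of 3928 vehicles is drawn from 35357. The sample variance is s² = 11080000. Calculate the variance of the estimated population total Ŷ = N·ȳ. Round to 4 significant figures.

Var(Ŷ) = N²·Var(ȳ) = N²·(1 − n/N)·s²/n.
f = 3928/35357 = 0.11109540; Var(ȳ) = 0.88890460·11080000/3928 = 2507.3989.
Var(Ŷ) = 35357² · 2507.3989 = 3.1345431 × 10^12.

3.135 × 10^12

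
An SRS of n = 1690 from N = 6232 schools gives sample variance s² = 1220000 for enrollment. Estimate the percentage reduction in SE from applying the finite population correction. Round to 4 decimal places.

14.6291

f = n/N = 1690/6232 = 0.27118100.
SE_no-fpc = √(s²/n) = 26.868076; SE_fpc = √((1−f)s²/n) = 22.937517.
Ratio = √(1−f) = 0.85370897. Reduction = 100·(1 − 0.85370897) = 14.6291%.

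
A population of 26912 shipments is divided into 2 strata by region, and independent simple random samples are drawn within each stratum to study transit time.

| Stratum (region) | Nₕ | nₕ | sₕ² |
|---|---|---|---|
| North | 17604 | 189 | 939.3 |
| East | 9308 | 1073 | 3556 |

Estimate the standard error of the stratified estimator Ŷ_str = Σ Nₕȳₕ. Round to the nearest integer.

42162

Var(Ŷ_str) = Σₕ Nₕ²(1 − fₕ)sₕ²/nₕ.
North: 17604²·(1 − 189/17604)·939.3/189 = 1.5236224 × 10^9.
East: 9308²·(1 − 1073/9308)·3556/1073 = 2.5402825 × 10^8.
Sum = 1.7776507 × 10^9.
SE = √(1.7776507 × 10^9) = 42162.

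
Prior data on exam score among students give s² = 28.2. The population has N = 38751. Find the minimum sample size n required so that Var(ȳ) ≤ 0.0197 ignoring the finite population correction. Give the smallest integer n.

Without fpc, n₀ = s²/D = 28.2/0.0197 = 1431.4721.
Rounding up, n = 1432.

1432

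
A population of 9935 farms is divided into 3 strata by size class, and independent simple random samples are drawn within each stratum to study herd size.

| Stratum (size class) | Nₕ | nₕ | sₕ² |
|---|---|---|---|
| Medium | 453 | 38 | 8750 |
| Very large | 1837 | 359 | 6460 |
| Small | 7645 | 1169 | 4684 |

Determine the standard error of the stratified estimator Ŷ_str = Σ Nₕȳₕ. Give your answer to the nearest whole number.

Var(Ŷ_str) = Σₕ Nₕ²(1 − fₕ)sₕ²/nₕ.
Medium: 453²·(1 − 38/453)·8750/38 = 4.3288322 × 10^7.
Very large: 1837²·(1 − 359/1837)·6460/359 = 4.8856422 × 10^7.
Small: 7645²·(1 − 1169/7645)·4684/1169 = 1.9837489 × 10^8.
Sum = 2.9051963 × 10^8.
SE = √(2.9051963 × 10^8) = 17045.

17045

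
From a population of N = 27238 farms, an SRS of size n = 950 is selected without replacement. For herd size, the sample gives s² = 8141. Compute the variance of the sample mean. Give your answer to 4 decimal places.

Under SRS without replacement, Var(ȳ) = (1 − f)·s²/n with f = n/N = 950/27238 = 0.03487774.
Var(ȳ) = (1 − 0.03487774)·8141/950 = 0.96512226·8.5694737 = 8.2705898.

8.2706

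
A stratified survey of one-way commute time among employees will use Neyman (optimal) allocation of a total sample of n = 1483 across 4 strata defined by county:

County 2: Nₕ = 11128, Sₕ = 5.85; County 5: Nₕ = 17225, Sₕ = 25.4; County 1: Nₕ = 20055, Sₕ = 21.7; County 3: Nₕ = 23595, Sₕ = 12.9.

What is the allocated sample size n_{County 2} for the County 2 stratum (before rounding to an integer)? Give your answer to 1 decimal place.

Neyman allocation: nₕ = n·NₕSₕ / Σⱼ NⱼSⱼ.
Σ NⱼSⱼ = 11128·5.85 + 17225·25.4 + 20055·21.7 + 23595·12.9 = 1.2421828 × 10^6.
n_{County 2} = 1483·11128·5.85 / (1.2421828 × 10^6) = 77.7.

77.7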